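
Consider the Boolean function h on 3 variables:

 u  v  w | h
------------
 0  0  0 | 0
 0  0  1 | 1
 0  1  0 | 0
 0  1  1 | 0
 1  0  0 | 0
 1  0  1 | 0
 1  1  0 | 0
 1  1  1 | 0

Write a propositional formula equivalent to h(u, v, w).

Only row (0,0,1) gives 1. That row's minterm ¬u·¬v·w is h directly.

h(u, v, w) = (NOT u AND NOT v) AND w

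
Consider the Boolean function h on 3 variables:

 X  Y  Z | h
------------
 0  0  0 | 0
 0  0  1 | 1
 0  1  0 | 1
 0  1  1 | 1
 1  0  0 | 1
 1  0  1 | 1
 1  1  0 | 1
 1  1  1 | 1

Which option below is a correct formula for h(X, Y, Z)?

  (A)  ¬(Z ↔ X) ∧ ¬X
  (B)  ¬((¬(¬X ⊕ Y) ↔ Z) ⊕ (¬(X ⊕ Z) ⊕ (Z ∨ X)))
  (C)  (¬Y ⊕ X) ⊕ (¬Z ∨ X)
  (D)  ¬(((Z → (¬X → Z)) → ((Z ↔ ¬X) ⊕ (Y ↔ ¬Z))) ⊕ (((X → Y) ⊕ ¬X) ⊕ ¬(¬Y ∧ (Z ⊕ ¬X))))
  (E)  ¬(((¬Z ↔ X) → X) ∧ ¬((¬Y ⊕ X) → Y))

(A) fails at (0,1,0): the formula yields 0, h is 1.
(B) fails at (0,0,0): the formula yields 1, h is 0.
(C) fails at (0,1,1): the formula yields 0, h is 1.
(D) fails at (0,0,0): the formula yields 1, h is 0.
(E) is the remaining candidate, and it agrees with h on all 8 inputs.

E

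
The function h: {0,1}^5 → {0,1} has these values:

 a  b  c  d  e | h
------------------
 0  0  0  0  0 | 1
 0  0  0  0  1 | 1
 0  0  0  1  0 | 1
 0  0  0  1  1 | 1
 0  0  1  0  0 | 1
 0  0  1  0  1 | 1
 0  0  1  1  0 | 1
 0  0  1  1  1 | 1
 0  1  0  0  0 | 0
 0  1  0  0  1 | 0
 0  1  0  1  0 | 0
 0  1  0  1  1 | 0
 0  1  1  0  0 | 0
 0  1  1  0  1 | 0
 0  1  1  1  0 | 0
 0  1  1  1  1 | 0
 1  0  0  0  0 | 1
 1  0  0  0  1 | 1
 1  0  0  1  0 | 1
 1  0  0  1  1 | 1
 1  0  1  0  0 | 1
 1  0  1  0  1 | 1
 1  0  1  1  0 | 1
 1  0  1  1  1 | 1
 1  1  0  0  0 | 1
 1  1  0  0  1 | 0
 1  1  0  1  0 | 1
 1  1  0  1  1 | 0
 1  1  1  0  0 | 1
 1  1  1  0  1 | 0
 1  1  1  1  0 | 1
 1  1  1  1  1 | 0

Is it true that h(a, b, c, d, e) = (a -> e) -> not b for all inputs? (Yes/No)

Check the formula against h row by row:
  a=0, b=0, c=0, d=0, e=0: formula gives 1, h = 1 ✓
  a=0, b=0, c=0, d=0, e=1: formula gives 1, h = 1 ✓
  a=0, b=0, c=0, d=1, e=0: formula gives 1, h = 1 ✓
  a=0, b=0, c=0, d=1, e=1: formula gives 1, h = 1 ✓
  … (the remaining 28 rows also agree.)
No disagreement on any input; they are logically equivalent.

Yes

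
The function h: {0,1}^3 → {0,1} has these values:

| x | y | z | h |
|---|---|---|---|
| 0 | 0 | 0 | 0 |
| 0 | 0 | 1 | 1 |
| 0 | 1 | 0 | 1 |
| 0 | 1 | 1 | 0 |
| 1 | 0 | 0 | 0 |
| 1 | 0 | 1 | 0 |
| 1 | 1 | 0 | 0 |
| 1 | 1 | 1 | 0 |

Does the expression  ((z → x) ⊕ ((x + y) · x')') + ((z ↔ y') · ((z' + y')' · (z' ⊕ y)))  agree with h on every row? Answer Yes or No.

Evaluate ((z → x) ⊕ ((x + y) · x')') + ((z ↔ y') · ((z' + y')' · (z' ⊕ y))) on each row and compare to h:
  x=0, y=0, z=0: formula gives 0, h = 0 ✓
  x=0, y=0, z=1: formula gives 1, h = 1 ✓
  x=0, y=1, z=0: formula gives 1, h = 1 ✓
  x=0, y=1, z=1: formula gives 0, h = 0 ✓
  x=1, y=0, z=0: formula gives 0, h = 0 ✓
  …and likewise for the remaining 3 rows.
Every row agrees, so the formula is equivalent.

Yes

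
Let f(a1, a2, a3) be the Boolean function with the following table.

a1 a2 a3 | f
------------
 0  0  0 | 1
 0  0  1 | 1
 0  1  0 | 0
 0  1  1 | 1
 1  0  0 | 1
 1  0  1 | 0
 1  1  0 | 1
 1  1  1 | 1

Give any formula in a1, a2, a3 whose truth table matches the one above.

f(a1, a2, a3) = not (((not a1 and a2) and not a3) or ((a1 and not a2) and a3))

The 0-rows are (0,1,0), (1,0,1). Take each as a conjunction (¬a1·a2·¬a3, a1·¬a2·a3), form their disjunction, and complement — that gives a formula that is 1 everywhere f is.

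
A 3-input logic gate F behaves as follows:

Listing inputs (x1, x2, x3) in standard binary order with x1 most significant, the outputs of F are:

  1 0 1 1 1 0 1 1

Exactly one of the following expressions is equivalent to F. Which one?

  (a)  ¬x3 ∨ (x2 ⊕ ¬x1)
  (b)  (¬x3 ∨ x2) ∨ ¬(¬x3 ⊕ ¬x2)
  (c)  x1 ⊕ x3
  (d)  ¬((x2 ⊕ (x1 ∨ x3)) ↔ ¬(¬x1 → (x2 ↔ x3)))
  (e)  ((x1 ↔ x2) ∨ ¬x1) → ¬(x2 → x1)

(a): at (0,0,1) it gives 1, but F = 0 — eliminated.
(c): at (0,0,0) it gives 0, but F = 1 — eliminated.
(d): at (0,0,0) it gives 0, but F = 1 — eliminated.
(e): at (0,0,0) it gives 0, but F = 1 — eliminated.
Only (b) survives; checking it on all 8 rows confirms it matches F.

b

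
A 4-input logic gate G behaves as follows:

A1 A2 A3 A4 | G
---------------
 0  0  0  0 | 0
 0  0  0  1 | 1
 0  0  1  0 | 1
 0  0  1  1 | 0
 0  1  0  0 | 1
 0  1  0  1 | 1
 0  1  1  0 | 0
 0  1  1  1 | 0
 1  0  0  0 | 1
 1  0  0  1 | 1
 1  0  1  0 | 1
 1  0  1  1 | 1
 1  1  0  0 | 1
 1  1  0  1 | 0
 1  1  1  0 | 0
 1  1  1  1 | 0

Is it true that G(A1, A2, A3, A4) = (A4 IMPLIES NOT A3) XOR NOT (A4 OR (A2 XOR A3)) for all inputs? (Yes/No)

Check the formula against G row by row:
  A1=0, A2=0, A3=0, A4=0: formula gives 0, G = 0 ✓
  A1=0, A2=0, A3=0, A4=1: formula gives 1, G = 1 ✓
  A1=0, A2=0, A3=1, A4=0: formula gives 1, G = 1 ✓
  A1=0, A2=0, A3=1, A4=1: formula gives 0, G = 0 ✓
  …
  A1=1, A2=0, A3=0, A4=0: formula gives 0, but G = 1 ✗
A single disagreement suffices: at (1,0,0,0) they differ, so the formula does not compute G.

No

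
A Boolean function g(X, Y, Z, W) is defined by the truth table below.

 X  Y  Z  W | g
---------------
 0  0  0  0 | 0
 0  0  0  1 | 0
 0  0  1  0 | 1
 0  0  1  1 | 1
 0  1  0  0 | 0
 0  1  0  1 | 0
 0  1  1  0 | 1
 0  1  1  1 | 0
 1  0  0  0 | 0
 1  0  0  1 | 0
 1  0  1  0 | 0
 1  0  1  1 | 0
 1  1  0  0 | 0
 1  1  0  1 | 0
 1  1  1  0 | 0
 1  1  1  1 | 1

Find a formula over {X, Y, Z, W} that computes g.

g=1 on 4 inputs: (0,0,1,0), (0,0,1,1), (0,1,1,0), (1,1,1,1). Reading each as a conjunction of literals (¬X·¬Y·Z·¬W, ¬X·¬Y·Z·W, ¬X·Y·Z·¬W, X·Y·Z·W) and taking the OR gives the canonical DNF.

g(X, Y, Z, W) = (((((not X and not Y) and Z) and not W) or (((not X and not Y) and Z) and W)) or (((not X and Y) and Z) and not W)) or (((X and Y) and Z) and W)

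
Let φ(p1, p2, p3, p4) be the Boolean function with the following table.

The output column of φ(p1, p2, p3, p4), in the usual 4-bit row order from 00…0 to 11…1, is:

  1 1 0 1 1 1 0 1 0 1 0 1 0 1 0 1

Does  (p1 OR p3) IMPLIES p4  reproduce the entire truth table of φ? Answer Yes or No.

Evaluate (p1 OR p3) IMPLIES p4 on each row and compare to φ:
  p1=0, p2=0, p3=0, p4=0: formula gives 1, φ = 1 ✓
  p1=0, p2=0, p3=0, p4=1: formula gives 1, φ = 1 ✓
  p1=0, p2=0, p3=1, p4=0: formula gives 0, φ = 0 ✓
  p1=0, p2=0, p3=1, p4=1: formula gives 1, φ = 1 ✓
  …and likewise for the remaining 12 rows.
Every row agrees, so the formula is equivalent.

Yes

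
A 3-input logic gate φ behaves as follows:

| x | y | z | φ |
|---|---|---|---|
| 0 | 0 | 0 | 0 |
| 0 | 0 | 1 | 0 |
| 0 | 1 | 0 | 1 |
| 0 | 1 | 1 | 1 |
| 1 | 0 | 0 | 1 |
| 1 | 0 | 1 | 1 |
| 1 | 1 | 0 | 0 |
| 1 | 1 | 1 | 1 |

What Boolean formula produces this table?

φ(x, y, z) = ¬((((¬x ∧ ¬y) ∧ ¬z) ∨ ((¬x ∧ ¬y) ∧ z)) ∨ ((x ∧ y) ∧ ¬z))

φ is 0 on only 3 rows — (0,0,0), (0,0,1), (1,1,0). Writing each as a minterm (¬x·¬y·¬z, ¬x·¬y·z, x·y·¬z) and OR-ing them characterizes exactly where φ=0, so φ is the negation of that disjunction.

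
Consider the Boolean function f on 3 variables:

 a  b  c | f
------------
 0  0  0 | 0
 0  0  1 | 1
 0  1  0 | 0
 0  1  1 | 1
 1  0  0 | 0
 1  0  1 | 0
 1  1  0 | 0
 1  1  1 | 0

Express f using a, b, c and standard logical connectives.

Collect the rows where f=1 — (0,0,1), (0,1,1) — and write one minterm per row: ¬a·¬b·c, ¬a·b·c. Their union (logical OR) reproduces the table exactly.

f(a, b, c) = ((~a & ~b) & c) | ((~a & b) & c)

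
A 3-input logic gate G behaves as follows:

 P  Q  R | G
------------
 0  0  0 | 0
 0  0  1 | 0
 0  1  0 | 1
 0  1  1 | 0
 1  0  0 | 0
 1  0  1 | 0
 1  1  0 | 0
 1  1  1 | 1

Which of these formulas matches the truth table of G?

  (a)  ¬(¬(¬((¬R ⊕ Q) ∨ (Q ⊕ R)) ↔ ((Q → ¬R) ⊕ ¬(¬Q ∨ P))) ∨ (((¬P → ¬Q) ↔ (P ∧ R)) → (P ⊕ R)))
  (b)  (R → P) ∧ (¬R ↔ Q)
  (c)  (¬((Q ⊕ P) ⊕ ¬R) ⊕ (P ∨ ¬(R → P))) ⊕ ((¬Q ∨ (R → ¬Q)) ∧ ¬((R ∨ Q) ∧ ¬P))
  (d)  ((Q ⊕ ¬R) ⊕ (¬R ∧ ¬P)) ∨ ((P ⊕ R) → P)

a

(b): at (1,0,1) it gives 1, but G = 0 — eliminated.
(c): at (0,0,0) it gives 1, but G = 0 — eliminated.
(d): at (0,0,0) it gives 1, but G = 0 — eliminated.
(a) is the remaining candidate, and it agrees with G on all 8 inputs.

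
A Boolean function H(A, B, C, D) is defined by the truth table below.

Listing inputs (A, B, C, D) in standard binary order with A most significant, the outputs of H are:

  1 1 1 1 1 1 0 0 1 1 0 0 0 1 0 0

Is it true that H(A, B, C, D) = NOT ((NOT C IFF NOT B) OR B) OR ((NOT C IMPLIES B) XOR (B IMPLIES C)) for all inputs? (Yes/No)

No

Check the formula against H row by row:
  A=0, B=0, C=0, D=0: formula gives 1, H = 1 ✓
  A=0, B=0, C=0, D=1: formula gives 1, H = 1 ✓
  A=0, B=0, C=1, D=0: formula gives 1, H = 1 ✓
  A=0, B=0, C=1, D=1: formula gives 1, H = 1 ✓
  …
  A=1, B=0, C=1, D=0: formula gives 1, but H = 0 ✗
Since they disagree at (1,0,1,0), the expression is not a correct formula for H.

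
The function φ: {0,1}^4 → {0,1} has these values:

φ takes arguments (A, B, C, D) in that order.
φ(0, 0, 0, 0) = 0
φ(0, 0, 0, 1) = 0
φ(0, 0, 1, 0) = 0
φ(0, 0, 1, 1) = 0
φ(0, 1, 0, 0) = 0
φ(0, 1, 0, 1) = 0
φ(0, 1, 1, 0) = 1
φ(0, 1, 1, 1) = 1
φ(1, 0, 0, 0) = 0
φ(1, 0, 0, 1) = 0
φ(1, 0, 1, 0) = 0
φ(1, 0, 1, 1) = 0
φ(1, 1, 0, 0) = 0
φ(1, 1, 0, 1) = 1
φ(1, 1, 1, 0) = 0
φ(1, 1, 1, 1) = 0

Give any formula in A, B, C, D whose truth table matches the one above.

φ(A, B, C, D) = ((((~A & B) & C) & ~D) | (((~A & B) & C) & D)) | (((A & B) & ~C) & D)

φ=1 on 3 inputs: (0,1,1,0), (0,1,1,1), (1,1,0,1). Reading each as a conjunction of literals (¬A·B·C·¬D, ¬A·B·C·D, A·B·¬C·D) and taking the OR gives the canonical DNF.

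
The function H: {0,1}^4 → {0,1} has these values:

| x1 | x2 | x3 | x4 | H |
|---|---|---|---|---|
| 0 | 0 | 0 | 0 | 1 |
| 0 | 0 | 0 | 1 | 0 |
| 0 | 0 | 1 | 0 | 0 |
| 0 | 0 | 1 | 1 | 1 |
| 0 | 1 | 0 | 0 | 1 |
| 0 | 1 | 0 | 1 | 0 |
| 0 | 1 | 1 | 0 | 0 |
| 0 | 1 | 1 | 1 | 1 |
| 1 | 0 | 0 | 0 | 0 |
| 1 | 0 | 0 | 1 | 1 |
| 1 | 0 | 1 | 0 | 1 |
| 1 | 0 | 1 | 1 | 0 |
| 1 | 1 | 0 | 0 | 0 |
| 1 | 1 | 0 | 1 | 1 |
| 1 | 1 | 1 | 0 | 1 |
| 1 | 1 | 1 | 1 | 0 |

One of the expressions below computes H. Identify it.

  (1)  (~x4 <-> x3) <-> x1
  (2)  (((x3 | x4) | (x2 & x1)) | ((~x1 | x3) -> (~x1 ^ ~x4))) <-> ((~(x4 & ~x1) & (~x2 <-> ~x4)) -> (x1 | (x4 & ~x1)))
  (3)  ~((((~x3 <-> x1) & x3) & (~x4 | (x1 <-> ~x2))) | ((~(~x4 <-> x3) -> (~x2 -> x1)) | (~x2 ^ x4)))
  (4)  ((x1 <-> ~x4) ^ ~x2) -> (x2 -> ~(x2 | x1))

(2): at (0,0,0,1) it gives 1, but H = 0 — eliminated.
(3): at (0,0,0,0) it gives 0, but H = 1 — eliminated.
(4): at (0,0,0,1) it gives 1, but H = 0 — eliminated.
That leaves (1). Evaluating it on every row reproduces the table of H exactly.

1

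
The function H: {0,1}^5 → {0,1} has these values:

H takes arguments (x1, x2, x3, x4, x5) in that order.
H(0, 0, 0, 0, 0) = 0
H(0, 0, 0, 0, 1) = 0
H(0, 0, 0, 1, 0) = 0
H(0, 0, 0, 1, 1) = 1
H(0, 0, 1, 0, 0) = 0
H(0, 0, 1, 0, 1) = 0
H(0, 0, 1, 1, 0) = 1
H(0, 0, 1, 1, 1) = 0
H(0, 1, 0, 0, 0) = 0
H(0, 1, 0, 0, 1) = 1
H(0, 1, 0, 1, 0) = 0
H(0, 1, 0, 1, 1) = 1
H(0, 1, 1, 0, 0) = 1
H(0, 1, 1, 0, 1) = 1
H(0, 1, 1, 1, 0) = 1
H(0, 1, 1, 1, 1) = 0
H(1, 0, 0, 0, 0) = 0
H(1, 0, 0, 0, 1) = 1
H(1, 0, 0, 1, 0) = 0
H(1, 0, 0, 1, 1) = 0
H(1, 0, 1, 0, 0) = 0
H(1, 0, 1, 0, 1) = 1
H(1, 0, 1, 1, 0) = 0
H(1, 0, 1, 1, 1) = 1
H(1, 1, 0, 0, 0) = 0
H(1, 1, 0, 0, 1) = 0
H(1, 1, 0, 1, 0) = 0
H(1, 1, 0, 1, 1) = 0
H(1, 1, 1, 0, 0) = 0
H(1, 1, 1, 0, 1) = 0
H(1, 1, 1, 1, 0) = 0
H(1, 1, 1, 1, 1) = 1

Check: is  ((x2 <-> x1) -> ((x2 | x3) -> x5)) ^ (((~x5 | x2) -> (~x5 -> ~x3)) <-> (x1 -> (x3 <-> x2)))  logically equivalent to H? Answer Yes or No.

No

Check the formula against H row by row:
  x1=0, x2=0, x3=0, x4=0, x5=0: formula gives 0, H = 0 ✓
  x1=0, x2=0, x3=0, x4=0, x5=1: formula gives 0, H = 0 ✓
  x1=0, x2=0, x3=0, x4=1, x5=0: formula gives 0, H = 0 ✓
  x1=0, x2=0, x3=0, x4=1, x5=1: formula gives 0, but H = 1 ✗
Row (0,0,0,1,1) is a counterexample, so the formula is not equivalent to H.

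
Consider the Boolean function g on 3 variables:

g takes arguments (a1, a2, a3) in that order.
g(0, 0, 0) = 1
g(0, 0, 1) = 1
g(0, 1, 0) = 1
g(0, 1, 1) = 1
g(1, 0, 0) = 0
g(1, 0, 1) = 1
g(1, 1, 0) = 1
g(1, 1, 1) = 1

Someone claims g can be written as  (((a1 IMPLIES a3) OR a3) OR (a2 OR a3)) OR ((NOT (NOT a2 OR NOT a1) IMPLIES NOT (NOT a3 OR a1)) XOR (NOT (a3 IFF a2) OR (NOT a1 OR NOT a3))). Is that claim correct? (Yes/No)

Yes

Evaluate (((a1 IMPLIES a3) OR a3) OR (a2 OR a3)) OR ((NOT (NOT a2 OR NOT a1) IMPLIES NOT (NOT a3 OR a1)) XOR (NOT (a3 IFF a2) OR (NOT a1 OR NOT a3))) on each row and compare to g:
  a1=0, a2=0, a3=0: formula gives 1, g = 1 ✓
  a1=0, a2=0, a3=1: formula gives 1, g = 1 ✓
  a1=0, a2=1, a3=0: formula gives 1, g = 1 ✓
  a1=0, a2=1, a3=1: formula gives 1, g = 1 ✓
  a1=1, a2=0, a3=0: formula gives 0, g = 0 ✓
  … (the remaining 3 rows also agree.)
Every row agrees, so the formula is equivalent.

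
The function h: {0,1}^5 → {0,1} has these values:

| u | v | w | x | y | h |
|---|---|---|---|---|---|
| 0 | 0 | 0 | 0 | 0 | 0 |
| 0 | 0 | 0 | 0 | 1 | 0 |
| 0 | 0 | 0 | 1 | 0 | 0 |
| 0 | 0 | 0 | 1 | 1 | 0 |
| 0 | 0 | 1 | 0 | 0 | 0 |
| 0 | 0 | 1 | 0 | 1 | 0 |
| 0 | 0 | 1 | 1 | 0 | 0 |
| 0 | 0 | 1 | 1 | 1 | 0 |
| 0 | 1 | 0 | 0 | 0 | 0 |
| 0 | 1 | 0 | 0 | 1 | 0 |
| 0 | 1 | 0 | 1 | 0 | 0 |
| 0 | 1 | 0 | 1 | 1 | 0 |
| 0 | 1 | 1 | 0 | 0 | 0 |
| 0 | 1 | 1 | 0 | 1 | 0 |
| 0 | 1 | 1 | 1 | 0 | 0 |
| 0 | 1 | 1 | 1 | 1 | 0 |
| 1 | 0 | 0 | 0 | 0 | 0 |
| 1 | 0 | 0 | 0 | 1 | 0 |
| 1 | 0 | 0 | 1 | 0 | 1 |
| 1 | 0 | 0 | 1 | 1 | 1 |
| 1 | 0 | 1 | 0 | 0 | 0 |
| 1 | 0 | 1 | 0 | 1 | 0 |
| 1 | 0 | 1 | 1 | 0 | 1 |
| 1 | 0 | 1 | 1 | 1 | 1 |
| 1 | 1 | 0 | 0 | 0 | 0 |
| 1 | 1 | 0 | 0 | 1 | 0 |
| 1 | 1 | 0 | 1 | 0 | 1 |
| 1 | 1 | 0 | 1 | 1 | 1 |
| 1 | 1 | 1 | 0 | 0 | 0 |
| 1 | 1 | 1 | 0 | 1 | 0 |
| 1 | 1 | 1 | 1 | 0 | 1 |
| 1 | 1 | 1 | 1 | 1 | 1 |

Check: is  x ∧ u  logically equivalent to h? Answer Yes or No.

Evaluate x ∧ u on each row and compare to h:
  u=0, v=0, w=0, x=0, y=0: formula gives 0, h = 0 ✓
  u=0, v=0, w=0, x=0, y=1: formula gives 0, h = 0 ✓
  u=0, v=0, w=0, x=1, y=0: formula gives 0, h = 0 ✓
  u=0, v=0, w=0, x=1, y=1: formula gives 0, h = 0 ✓
  …and likewise for the remaining 28 rows.
Every row agrees, so the formula is equivalent.

Yes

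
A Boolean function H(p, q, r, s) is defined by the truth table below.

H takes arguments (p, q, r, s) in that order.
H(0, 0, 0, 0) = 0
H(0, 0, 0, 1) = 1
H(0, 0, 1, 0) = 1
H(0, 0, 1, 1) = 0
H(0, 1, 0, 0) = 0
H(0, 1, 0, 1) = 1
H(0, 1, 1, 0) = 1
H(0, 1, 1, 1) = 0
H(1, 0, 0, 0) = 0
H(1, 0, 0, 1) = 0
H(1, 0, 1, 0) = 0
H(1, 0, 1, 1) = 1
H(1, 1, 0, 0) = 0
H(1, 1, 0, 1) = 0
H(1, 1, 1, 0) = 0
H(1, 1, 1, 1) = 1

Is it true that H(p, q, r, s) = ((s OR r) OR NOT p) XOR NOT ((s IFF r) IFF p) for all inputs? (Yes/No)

Evaluate ((s OR r) OR NOT p) XOR NOT ((s IFF r) IFF p) on each row and compare to H:
  p=0, q=0, r=0, s=0: formula gives 0, H = 0 ✓
  p=0, q=0, r=0, s=1: formula gives 1, H = 1 ✓
  p=0, q=0, r=1, s=0: formula gives 1, H = 1 ✓
  p=0, q=0, r=1, s=1: formula gives 0, H = 0 ✓
  …and likewise for the remaining 12 rows.
All 16 rows match — the expression computes H exactly.

Yes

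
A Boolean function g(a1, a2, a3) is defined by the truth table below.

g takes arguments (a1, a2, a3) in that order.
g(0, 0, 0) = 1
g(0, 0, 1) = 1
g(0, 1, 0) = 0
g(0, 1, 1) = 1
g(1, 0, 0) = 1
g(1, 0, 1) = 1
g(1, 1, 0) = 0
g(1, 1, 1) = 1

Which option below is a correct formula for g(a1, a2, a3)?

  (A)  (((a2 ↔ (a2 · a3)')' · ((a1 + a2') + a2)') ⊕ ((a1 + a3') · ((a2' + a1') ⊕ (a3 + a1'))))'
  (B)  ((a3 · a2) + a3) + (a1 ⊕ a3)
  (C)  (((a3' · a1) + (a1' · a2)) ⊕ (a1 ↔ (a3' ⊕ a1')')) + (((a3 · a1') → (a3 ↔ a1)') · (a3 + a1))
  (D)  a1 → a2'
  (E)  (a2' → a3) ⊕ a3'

E

(A): at (0,1,0) it gives 1, but g = 0 — eliminated.
(B): at (0,0,0) it gives 0, but g = 1 — eliminated.
(C): at (0,0,0) it gives 0, but g = 1 — eliminated.
(D): at (0,1,0) it gives 1, but g = 0 — eliminated.
Only (E) survives; checking it on all 8 rows confirms it matches g.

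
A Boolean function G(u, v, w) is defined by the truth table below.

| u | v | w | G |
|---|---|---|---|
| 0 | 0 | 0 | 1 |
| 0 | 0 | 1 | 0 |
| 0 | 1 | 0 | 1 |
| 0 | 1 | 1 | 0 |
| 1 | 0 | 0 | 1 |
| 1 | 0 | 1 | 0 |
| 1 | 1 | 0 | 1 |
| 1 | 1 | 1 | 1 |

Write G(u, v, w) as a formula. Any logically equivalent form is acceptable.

G(u, v, w) = NOT ((((NOT u AND NOT v) AND w) OR ((NOT u AND v) AND w)) OR ((u AND NOT v) AND w))

The 0-rows are (0,0,1), (0,1,1), (1,0,1). Take each as a conjunction (¬u·¬v·w, ¬u·v·w, u·¬v·w), form their disjunction, and complement — that gives a formula that is 1 everywhere G is.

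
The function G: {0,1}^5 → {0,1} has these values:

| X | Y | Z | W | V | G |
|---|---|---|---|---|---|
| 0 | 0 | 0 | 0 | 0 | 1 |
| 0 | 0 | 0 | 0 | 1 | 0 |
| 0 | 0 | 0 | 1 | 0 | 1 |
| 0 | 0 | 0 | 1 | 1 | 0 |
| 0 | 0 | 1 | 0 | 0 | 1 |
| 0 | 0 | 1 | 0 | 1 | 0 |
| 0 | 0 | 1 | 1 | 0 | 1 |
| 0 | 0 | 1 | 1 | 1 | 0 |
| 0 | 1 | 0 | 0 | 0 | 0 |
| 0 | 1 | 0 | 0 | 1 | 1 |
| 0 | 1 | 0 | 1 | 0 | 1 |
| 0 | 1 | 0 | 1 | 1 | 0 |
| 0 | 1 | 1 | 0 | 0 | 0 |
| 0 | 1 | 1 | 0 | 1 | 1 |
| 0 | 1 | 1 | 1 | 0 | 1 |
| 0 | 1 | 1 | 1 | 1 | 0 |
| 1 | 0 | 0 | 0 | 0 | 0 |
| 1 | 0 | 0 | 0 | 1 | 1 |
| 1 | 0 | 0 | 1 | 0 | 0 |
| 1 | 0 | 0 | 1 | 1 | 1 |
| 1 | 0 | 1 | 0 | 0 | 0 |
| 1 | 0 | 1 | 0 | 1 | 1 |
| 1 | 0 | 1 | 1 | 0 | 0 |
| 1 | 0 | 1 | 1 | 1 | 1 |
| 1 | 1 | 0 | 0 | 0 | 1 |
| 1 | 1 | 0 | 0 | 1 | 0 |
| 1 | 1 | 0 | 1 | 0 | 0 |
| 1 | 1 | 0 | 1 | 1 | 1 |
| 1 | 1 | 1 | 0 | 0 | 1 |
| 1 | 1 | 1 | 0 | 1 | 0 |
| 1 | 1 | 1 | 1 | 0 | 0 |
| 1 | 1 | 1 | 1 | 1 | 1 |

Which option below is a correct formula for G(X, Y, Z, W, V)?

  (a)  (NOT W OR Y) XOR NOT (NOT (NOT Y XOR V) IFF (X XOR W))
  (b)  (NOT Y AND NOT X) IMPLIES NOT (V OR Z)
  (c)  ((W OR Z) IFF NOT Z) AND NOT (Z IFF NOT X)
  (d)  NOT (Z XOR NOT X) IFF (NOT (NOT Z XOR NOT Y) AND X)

a

(b) fails at (0,0,1,0,0): the formula yields 0, G is 1.
(c) fails at (0,0,0,0,0): the formula yields 0, G is 1.
(d) fails at (0,0,0,0,1): the formula yields 1, G is 0.
That leaves (a). Evaluating it on every row reproduces the table of G exactly.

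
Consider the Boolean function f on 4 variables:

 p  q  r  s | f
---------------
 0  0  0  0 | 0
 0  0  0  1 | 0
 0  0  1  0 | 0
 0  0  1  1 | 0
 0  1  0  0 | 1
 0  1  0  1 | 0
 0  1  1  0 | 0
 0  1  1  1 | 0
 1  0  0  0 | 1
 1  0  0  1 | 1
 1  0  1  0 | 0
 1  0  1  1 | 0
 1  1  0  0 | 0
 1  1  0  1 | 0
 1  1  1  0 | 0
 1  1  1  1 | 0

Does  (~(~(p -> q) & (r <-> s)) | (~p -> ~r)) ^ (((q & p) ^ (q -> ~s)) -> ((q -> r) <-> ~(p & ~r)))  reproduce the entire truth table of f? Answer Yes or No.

Yes

Test each input against both f and the formula:
  p=0, q=0, r=0, s=0: formula gives 0, f = 0 ✓
  p=0, q=0, r=0, s=1: formula gives 0, f = 0 ✓
  p=0, q=0, r=1, s=0: formula gives 0, f = 0 ✓
  p=0, q=0, r=1, s=1: formula gives 0, f = 0 ✓
  …and likewise for the remaining 12 rows.
Every row agrees, so the formula is equivalent.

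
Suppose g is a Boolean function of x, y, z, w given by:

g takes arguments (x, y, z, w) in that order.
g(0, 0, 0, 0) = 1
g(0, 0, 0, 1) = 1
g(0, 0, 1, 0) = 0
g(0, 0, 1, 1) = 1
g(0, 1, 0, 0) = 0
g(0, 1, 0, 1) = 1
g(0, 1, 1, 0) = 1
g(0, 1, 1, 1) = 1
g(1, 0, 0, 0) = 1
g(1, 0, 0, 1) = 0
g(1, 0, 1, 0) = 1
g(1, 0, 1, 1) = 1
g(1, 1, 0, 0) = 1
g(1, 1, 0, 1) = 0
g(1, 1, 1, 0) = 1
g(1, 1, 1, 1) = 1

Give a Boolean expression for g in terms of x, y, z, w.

g(x, y, z, w) = not ((((((not x and not y) and z) and not w) or (((not x and y) and not z) and not w)) or (((x and not y) and not z) and w)) or (((x and y) and not z) and w))

There are just 4 zero rows: (0,0,1,0), (0,1,0,0), (1,0,0,1), (1,1,0,1). Their minterms are ¬x·¬y·z·¬w, ¬x·y·¬z·¬w, x·¬y·¬z·w, x·y·¬z·w; the OR of those covers precisely the 0-outputs, and negating it yields g.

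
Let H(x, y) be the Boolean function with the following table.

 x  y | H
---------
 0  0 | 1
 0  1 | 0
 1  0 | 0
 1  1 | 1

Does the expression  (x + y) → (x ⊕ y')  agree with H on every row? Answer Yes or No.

Yes

Test each input against both H and the formula:
  x=0, y=0: formula gives 1, H = 1 ✓
  x=0, y=1: formula gives 0, H = 0 ✓
  x=1, y=0: formula gives 0, H = 0 ✓
  x=1, y=1: formula gives 1, H = 1 ✓
All 4 rows match — the expression computes H exactly.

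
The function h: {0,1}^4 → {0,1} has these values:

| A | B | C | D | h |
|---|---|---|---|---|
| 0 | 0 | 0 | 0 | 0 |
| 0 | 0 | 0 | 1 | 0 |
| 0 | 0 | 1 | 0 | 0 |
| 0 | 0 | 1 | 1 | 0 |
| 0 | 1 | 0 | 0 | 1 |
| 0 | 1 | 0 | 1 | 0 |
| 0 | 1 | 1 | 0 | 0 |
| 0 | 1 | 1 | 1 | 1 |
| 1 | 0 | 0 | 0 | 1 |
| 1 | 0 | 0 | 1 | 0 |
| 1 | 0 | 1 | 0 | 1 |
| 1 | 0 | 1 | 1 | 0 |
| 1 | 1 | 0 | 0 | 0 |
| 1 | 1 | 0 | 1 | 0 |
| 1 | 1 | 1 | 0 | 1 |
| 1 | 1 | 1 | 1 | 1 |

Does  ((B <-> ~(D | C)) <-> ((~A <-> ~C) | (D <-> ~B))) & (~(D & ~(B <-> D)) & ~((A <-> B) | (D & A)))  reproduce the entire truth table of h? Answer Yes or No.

Evaluate ((B <-> ~(D | C)) <-> ((~A <-> ~C) | (D <-> ~B))) & (~(D & ~(B <-> D)) & ~((A <-> B) | (D & A))) on each row and compare to h:
  A=0, B=0, C=0, D=0: formula gives 0, h = 0 ✓
  A=0, B=0, C=0, D=1: formula gives 0, h = 0 ✓
  A=0, B=0, C=1, D=0: formula gives 0, h = 0 ✓
  A=0, B=0, C=1, D=1: formula gives 0, h = 0 ✓
  …
  A=1, B=1, C=1, D=0: formula gives 0, but h = 1 ✗
A single disagreement suffices: at (1,1,1,0) they differ, so the formula does not compute h.

No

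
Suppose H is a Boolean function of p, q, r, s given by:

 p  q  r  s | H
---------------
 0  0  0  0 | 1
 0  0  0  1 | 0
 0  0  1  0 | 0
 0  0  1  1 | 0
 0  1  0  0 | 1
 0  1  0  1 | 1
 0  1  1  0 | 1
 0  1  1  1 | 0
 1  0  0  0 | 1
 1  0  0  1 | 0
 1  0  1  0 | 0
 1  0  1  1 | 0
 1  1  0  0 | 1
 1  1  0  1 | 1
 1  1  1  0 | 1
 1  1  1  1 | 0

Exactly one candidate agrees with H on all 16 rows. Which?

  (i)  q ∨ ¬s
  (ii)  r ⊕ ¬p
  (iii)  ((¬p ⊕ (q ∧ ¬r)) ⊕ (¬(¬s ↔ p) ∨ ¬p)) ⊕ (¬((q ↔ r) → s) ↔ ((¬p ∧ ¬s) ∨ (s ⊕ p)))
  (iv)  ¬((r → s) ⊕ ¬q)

iii

(i) fails at (0,0,1,0): the formula yields 1, H is 0.
(ii) fails at (0,0,0,1): the formula yields 1, H is 0.
(iv) fails at (0,0,0,1): the formula yields 1, H is 0.
(iii) is the remaining candidate, and it agrees with H on all 16 inputs.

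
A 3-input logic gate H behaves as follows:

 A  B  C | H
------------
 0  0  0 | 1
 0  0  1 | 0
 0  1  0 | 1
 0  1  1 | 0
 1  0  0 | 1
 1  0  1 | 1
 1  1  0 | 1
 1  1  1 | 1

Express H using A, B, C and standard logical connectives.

H(A, B, C) = ~(((~A & ~B) & C) | ((~A & B) & C))

There are just 2 zero rows: (0,0,1), (0,1,1). Their minterms are ¬A·¬B·C, ¬A·B·C; the OR of those covers precisely the 0-outputs, and negating it yields H.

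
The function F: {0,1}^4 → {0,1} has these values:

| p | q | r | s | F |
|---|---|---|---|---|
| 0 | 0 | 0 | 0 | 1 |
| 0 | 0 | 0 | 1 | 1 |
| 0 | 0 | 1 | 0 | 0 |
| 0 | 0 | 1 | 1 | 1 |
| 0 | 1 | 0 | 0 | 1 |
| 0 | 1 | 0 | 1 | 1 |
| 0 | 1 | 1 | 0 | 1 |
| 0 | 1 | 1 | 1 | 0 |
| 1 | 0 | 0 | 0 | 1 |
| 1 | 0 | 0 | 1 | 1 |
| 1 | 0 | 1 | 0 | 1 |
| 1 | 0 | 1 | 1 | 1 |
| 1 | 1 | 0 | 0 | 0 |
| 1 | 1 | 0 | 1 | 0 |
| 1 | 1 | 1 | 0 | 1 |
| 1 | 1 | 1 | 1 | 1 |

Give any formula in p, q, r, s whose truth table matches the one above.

F(p, q, r, s) = ¬((((((¬p ∧ ¬q) ∧ r) ∧ ¬s) ∨ (((¬p ∧ q) ∧ r) ∧ s)) ∨ (((p ∧ q) ∧ ¬r) ∧ ¬s)) ∨ (((p ∧ q) ∧ ¬r) ∧ s))

F is 0 on only 4 rows — (0,0,1,0), (0,1,1,1), (1,1,0,0), (1,1,0,1). Writing each as a minterm (¬p·¬q·r·¬s, ¬p·q·r·s, p·q·¬r·¬s, p·q·¬r·s) and OR-ing them characterizes exactly where F=0, so F is the negation of that disjunction.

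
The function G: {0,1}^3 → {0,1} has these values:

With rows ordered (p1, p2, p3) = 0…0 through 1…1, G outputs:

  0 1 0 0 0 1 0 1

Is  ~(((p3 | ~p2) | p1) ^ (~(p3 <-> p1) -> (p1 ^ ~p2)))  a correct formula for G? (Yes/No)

Check the formula against G row by row:
  p1=0, p2=0, p3=0: formula gives 1, but G = 0 ✗
A single disagreement suffices: at (0,0,0) they differ, so the formula does not compute G.

No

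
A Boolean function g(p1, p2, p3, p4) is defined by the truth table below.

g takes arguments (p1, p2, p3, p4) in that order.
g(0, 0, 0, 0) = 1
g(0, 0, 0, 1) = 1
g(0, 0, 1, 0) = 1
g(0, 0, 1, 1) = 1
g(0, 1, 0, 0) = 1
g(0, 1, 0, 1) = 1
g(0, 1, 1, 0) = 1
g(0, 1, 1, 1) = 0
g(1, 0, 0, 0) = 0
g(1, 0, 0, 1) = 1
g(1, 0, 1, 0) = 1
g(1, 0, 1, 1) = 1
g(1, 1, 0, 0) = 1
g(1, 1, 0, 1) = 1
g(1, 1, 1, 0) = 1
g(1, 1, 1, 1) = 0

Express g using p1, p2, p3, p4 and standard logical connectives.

g(p1, p2, p3, p4) = ¬(((((¬p1 ∧ p2) ∧ p3) ∧ p4) ∨ (((p1 ∧ ¬p2) ∧ ¬p3) ∧ ¬p4)) ∨ (((p1 ∧ p2) ∧ p3) ∧ p4))

g is 0 on only 3 rows — (0,1,1,1), (1,0,0,0), (1,1,1,1). Writing each as a minterm (¬p1·p2·p3·p4, p1·¬p2·¬p3·¬p4, p1·p2·p3·p4) and OR-ing them characterizes exactly where g=0, so g is the negation of that disjunction.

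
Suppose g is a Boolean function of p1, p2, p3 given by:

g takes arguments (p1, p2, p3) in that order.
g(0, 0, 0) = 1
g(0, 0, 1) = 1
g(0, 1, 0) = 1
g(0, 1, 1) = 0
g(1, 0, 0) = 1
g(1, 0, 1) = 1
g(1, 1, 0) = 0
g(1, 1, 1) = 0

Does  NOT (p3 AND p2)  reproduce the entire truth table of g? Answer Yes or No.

No

Test each input against both g and the formula:
  p1=0, p2=0, p3=0: formula gives 1, g = 1 ✓
  p1=0, p2=0, p3=1: formula gives 1, g = 1 ✓
  p1=0, p2=1, p3=0: formula gives 1, g = 1 ✓
  p1=0, p2=1, p3=1: formula gives 0, g = 0 ✓
  p1=1, p2=0, p3=0: formula gives 1, g = 1 ✓
  …
  p1=1, p2=1, p3=0: formula gives 1, but g = 0 ✗
Row (1,1,0) is a counterexample, so the formula is not equivalent to g.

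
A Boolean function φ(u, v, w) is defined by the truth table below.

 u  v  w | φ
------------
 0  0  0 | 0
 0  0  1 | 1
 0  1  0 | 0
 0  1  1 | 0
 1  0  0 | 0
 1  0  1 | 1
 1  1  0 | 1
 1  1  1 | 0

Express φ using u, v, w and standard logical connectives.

φ=1 on 3 inputs: (0,0,1), (1,0,1), (1,1,0). Reading each as a conjunction of literals (¬u·¬v·w, u·¬v·w, u·v·¬w) and taking the OR gives the canonical DNF.

φ(u, v, w) = (((u' · v') · w) + ((u · v') · w)) + ((u · v) · w')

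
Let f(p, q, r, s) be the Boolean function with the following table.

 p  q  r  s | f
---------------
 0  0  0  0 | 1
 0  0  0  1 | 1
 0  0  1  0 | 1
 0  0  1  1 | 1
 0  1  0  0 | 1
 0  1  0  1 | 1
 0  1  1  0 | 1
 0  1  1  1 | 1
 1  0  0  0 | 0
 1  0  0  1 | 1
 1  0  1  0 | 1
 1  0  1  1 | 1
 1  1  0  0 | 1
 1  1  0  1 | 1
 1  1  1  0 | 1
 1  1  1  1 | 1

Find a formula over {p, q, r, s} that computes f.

f(p, q, r, s) = not (((p and not q) and not r) and not s)

Only row (1,0,0,0) gives 0. So f is 1 everywhere except there — the complement of the minterm p·¬q·¬r·¬s.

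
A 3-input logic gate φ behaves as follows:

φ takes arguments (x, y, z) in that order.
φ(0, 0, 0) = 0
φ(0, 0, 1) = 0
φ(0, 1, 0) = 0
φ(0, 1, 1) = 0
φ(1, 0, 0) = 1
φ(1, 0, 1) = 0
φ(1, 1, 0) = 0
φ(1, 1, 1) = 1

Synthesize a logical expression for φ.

Collect the rows where φ=1 — (1,0,0), (1,1,1) — and write one minterm per row: x·¬y·¬z, x·y·z. Their union (logical OR) reproduces the table exactly.

φ(x, y, z) = ((x & ~y) & ~z) | ((x & y) & z)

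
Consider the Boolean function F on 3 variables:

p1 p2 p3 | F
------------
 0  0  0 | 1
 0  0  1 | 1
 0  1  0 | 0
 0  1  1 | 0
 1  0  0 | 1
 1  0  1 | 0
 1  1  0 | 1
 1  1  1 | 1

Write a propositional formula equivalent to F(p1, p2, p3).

There are just 3 zero rows: (0,1,0), (0,1,1), (1,0,1). Their minterms are ¬p1·p2·¬p3, ¬p1·p2·p3, p1·¬p2·p3; the OR of those covers precisely the 0-outputs, and negating it yields F.

F(p1, p2, p3) = ((((p1' · p2) · p3') + ((p1' · p2) · p3)) + ((p1 · p2') · p3))'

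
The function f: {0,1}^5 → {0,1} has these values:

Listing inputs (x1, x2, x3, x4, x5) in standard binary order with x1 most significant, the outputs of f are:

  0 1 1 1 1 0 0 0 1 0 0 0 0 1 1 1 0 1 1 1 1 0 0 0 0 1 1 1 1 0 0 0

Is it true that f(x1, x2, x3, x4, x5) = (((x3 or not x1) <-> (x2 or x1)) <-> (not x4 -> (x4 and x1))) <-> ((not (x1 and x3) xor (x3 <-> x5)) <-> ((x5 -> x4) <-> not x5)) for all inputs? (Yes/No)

Yes

Evaluate (((x3 or not x1) <-> (x2 or x1)) <-> (not x4 -> (x4 and x1))) <-> ((not (x1 and x3) xor (x3 <-> x5)) <-> ((x5 -> x4) <-> not x5)) on each row and compare to f:
  x1=0, x2=0, x3=0, x4=0, x5=0: formula gives 0, f = 0 ✓
  x1=0, x2=0, x3=0, x4=0, x5=1: formula gives 1, f = 1 ✓
  x1=0, x2=0, x3=0, x4=1, x5=0: formula gives 1, f = 1 ✓
  x1=0, x2=0, x3=0, x4=1, x5=1: formula gives 1, f = 1 ✓
  … (the remaining 28 rows also agree.)
No disagreement on any input; they are logically equivalent.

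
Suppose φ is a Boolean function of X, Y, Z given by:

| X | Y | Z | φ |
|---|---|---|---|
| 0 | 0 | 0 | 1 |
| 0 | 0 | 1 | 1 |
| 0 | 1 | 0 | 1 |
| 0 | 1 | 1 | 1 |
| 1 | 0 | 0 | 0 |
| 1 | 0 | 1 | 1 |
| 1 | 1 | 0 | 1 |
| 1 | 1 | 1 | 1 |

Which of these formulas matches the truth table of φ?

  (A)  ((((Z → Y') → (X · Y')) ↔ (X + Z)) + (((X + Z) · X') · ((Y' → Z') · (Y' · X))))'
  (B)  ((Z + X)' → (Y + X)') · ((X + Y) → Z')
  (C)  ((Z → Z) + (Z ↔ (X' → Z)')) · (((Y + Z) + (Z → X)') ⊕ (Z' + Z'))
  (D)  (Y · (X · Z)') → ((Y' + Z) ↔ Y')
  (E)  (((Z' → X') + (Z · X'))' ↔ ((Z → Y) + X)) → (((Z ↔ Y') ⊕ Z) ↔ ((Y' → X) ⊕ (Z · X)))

E

(A) disagrees with φ on (0,0,0) (formula → 0, table → 1); rule it out.
(B) disagrees with φ on (0,1,0) (formula → 0, table → 1); rule it out.
(C) disagrees with φ on (0,1,0) (formula → 0, table → 1); rule it out.
(D) disagrees with φ on (0,1,1) (formula → 0, table → 1); rule it out.
Only (E) survives; checking it on all 8 rows confirms it matches φ.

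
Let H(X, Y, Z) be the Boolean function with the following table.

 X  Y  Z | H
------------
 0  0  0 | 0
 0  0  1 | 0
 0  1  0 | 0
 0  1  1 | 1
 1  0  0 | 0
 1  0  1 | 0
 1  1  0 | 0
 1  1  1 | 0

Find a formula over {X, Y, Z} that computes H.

H(X, Y, Z) = (~X & Y) & Z

Only row (0,1,1) gives 1. That row's minterm ¬X·Y·Z is H directly.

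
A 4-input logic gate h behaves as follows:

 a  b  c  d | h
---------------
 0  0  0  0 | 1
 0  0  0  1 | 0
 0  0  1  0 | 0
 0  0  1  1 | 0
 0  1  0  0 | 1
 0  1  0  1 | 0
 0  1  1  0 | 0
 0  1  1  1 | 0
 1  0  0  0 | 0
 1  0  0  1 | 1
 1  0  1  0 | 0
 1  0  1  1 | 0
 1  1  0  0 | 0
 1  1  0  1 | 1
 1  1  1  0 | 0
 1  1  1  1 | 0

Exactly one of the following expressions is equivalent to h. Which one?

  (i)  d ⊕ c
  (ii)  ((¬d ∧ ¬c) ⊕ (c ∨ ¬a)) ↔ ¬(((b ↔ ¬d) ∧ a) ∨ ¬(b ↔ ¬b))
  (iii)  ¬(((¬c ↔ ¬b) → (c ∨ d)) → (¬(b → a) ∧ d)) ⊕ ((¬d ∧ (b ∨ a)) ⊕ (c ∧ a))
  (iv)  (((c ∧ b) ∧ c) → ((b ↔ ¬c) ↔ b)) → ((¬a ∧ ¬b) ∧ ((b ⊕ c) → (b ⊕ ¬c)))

(i) disagrees with h on (0,0,0,0) (formula → 0, table → 1); rule it out.
(iii) disagrees with h on (0,0,0,0) (formula → 0, table → 1); rule it out.
(iv) disagrees with h on (0,0,0,1) (formula → 1, table → 0); rule it out.
Only (ii) survives; checking it on all 16 rows confirms it matches h.

ii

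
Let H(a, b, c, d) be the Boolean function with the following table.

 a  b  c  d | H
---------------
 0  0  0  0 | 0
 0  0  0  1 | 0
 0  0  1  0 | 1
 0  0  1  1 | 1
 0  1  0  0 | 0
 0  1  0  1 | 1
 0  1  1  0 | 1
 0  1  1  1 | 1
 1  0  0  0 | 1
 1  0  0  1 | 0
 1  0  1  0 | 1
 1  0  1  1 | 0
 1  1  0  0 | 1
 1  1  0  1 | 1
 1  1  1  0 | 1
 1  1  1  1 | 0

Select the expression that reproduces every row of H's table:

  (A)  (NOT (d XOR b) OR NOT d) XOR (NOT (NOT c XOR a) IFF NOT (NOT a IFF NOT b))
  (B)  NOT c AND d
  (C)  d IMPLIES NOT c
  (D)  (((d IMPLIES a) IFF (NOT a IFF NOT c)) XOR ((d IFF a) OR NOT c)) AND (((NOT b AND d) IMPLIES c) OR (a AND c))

(A): at (0,0,0,1) it gives 1, but H = 0 — eliminated.
(B): at (0,0,0,1) it gives 1, but H = 0 — eliminated.
(C): at (0,0,0,0) it gives 1, but H = 0 — eliminated.
Only (D) survives; checking it on all 16 rows confirms it matches H.

D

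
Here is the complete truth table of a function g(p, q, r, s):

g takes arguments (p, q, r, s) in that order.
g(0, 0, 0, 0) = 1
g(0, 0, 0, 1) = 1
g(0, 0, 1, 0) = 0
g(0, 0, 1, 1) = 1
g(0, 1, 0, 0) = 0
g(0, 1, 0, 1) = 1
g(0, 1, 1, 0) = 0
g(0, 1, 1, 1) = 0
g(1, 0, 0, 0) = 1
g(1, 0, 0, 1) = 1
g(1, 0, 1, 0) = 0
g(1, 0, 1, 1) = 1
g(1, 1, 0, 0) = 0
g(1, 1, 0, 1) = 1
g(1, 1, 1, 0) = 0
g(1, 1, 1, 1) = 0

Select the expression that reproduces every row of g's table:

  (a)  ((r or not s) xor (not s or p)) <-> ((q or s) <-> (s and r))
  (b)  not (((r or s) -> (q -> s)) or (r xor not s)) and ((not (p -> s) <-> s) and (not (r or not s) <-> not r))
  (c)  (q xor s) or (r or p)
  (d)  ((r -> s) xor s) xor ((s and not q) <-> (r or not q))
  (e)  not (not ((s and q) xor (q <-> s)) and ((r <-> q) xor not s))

(a) disagrees with g on (0,0,0,0) (formula → 0, table → 1); rule it out.
(b) disagrees with g on (0,0,0,0) (formula → 0, table → 1); rule it out.
(c) disagrees with g on (0,0,0,0) (formula → 0, table → 1); rule it out.
(e) disagrees with g on (0,0,0,1) (formula → 0, table → 1); rule it out.
Only (d) survives; checking it on all 16 rows confirms it matches g.

d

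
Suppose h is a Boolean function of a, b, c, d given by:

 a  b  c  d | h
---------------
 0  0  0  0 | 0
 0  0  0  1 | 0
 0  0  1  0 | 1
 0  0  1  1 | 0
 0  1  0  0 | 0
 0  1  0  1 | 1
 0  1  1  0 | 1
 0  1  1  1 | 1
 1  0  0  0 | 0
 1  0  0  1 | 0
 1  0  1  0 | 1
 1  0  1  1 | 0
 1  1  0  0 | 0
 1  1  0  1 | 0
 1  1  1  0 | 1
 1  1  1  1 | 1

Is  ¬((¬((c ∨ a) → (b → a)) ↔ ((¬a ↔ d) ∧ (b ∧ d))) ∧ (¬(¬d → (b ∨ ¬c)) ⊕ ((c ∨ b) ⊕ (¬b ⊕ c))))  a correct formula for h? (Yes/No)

Check the formula against h row by row:
  a=0, b=0, c=0, d=0: formula gives 0, h = 0 ✓
  a=0, b=0, c=0, d=1: formula gives 0, h = 0 ✓
  a=0, b=0, c=1, d=0: formula gives 1, h = 1 ✓
  a=0, b=0, c=1, d=1: formula gives 0, h = 0 ✓
  …and likewise for the remaining 12 rows.
All 16 rows match — the expression computes h exactly.

Yes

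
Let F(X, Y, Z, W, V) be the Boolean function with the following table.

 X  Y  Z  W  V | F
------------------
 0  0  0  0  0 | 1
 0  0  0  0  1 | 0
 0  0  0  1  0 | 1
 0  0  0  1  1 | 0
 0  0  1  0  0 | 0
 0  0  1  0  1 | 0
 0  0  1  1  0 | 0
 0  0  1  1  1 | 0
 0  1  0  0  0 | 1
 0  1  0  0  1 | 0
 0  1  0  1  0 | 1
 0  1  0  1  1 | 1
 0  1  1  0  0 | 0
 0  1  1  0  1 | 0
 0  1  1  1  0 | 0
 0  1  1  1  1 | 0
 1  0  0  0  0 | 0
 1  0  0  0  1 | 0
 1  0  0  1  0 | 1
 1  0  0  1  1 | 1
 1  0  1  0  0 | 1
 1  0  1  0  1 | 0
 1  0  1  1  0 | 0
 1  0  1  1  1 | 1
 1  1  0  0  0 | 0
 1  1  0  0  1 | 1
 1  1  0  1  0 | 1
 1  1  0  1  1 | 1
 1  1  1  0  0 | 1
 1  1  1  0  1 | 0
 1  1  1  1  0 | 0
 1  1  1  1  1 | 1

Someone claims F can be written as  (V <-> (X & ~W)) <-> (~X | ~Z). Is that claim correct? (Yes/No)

Test each input against both F and the formula:
  X=0, Y=0, Z=0, W=0, V=0: formula gives 1, F = 1 ✓
  X=0, Y=0, Z=0, W=0, V=1: formula gives 0, F = 0 ✓
  X=0, Y=0, Z=0, W=1, V=0: formula gives 1, F = 1 ✓
  X=0, Y=0, Z=0, W=1, V=1: formula gives 0, F = 0 ✓
  X=0, Y=0, Z=1, W=0, V=0: formula gives 1, but F = 0 ✗
Row (0,0,1,0,0) is a counterexample, so the formula is not equivalent to F.

No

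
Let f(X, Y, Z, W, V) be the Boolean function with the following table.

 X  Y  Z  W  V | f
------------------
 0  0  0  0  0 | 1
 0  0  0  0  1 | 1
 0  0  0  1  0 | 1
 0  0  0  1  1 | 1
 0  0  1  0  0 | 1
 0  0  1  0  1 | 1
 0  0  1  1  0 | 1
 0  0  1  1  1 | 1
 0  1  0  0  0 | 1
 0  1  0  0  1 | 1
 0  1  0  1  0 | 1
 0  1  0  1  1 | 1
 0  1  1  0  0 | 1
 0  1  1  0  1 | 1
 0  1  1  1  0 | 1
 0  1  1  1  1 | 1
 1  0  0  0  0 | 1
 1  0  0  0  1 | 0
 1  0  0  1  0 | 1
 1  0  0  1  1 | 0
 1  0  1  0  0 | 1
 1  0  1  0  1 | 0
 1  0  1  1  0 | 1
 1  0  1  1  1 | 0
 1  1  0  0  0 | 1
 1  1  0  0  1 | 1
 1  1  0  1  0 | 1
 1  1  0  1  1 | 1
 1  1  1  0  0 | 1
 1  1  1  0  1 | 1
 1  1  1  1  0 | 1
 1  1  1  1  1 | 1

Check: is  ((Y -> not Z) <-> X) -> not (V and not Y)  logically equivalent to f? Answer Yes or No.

Yes

Test each input against both f and the formula:
  X=0, Y=0, Z=0, W=0, V=0: formula gives 1, f = 1 ✓
  X=0, Y=0, Z=0, W=0, V=1: formula gives 1, f = 1 ✓
  X=0, Y=0, Z=0, W=1, V=0: formula gives 1, f = 1 ✓
  X=0, Y=0, Z=0, W=1, V=1: formula gives 1, f = 1 ✓
  … (the remaining 28 rows also agree.)
Every row agrees, so the formula is equivalent.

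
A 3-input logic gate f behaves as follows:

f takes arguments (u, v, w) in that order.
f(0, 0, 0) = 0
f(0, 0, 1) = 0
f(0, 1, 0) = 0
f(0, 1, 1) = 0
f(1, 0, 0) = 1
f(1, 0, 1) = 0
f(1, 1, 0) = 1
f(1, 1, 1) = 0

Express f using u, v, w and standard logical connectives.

f(u, v, w) = ((u and not v) and not w) or ((u and v) and not w)

The 1-rows are (1,0,0), (1,1,0). Each contributes one minterm — u·¬v·¬w; u·v·¬w — and their disjunction is a sum-of-products form of f.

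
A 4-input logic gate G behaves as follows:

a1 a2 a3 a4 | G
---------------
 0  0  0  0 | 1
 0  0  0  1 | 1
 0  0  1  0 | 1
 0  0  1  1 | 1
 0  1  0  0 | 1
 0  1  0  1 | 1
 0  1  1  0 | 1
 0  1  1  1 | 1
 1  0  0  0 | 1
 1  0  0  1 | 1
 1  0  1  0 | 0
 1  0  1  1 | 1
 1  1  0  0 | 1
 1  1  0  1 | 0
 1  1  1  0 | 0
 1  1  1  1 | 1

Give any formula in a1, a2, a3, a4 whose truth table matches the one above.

G(a1, a2, a3, a4) = ¬(((((a1 ∧ ¬a2) ∧ a3) ∧ ¬a4) ∨ (((a1 ∧ a2) ∧ ¬a3) ∧ a4)) ∨ (((a1 ∧ a2) ∧ a3) ∧ ¬a4))

G is 0 on only 3 rows — (1,0,1,0), (1,1,0,1), (1,1,1,0). Writing each as a minterm (a1·¬a2·a3·¬a4, a1·a2·¬a3·a4, a1·a2·a3·¬a4) and OR-ing them characterizes exactly where G=0, so G is the negation of that disjunction.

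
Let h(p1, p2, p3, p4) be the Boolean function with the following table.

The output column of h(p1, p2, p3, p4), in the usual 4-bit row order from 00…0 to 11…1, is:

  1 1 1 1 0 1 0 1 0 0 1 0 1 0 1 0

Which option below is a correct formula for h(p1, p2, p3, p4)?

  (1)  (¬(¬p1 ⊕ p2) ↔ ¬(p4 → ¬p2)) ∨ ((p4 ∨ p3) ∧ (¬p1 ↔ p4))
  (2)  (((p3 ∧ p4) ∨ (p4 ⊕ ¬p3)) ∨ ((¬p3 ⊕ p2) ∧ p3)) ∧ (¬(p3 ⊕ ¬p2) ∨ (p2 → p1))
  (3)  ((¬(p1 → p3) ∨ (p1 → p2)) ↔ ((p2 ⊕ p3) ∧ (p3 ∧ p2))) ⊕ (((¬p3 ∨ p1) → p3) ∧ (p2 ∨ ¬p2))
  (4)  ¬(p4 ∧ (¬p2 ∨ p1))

(2) fails at (0,0,0,1): the formula yields 0, h is 1.
(3) fails at (0,0,0,0): the formula yields 0, h is 1.
(4) fails at (0,0,0,1): the formula yields 0, h is 1.
(1) is the remaining candidate, and it agrees with h on all 16 inputs.

1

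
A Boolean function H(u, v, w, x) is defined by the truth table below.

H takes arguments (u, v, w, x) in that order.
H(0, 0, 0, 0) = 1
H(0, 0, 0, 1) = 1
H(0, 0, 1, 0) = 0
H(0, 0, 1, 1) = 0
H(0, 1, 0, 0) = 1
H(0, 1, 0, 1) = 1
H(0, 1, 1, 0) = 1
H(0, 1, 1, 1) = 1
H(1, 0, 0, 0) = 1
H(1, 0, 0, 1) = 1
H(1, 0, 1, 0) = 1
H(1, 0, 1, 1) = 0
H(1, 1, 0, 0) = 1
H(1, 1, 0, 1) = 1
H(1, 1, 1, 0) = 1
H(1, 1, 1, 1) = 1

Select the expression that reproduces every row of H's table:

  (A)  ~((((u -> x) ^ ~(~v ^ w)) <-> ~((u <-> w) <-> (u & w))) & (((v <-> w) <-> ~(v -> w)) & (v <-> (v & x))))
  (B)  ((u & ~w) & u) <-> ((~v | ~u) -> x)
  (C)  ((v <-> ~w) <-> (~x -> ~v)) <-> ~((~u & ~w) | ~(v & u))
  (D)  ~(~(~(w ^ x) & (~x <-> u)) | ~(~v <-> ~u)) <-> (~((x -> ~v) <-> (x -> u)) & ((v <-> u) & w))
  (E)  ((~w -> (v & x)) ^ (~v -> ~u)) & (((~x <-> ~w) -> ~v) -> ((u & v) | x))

(B) fails at (0,0,0,1): the formula yields 0, H is 1.
(C) fails at (0,1,0,1): the formula yields 0, H is 1.
(D) fails at (0,0,1,0): the formula yields 1, H is 0.
(E) fails at (0,0,0,0): the formula yields 0, H is 1.
Only (A) survives; checking it on all 16 rows confirms it matches H.

A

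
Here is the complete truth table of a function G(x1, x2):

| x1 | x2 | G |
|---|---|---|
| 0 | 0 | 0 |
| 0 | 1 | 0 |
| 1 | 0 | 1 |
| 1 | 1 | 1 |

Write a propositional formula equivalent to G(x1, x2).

G(x1, x2) = (x1 & ~x2) | (x1 & x2)

The 1-rows are (1,0), (1,1). Each contributes one minterm — x1·¬x2; x1·x2 — and their disjunction is a sum-of-products form of G.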